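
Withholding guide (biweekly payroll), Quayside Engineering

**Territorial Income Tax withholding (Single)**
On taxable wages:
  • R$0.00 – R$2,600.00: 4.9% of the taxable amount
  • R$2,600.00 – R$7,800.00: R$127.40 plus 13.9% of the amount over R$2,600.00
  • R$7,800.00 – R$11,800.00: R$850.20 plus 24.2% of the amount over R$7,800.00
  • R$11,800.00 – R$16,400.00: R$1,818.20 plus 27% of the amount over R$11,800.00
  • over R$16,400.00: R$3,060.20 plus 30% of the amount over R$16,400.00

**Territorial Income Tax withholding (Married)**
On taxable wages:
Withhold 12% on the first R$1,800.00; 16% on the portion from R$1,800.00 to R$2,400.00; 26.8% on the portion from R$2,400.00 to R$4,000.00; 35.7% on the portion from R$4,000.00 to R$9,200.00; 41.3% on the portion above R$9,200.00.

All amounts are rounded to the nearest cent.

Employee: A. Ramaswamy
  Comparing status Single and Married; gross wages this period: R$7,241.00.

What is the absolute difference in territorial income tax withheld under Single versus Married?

Territorial Income Tax (Single): taxable = R$7,241.00
  R$127.40 + 13.9% × (R$7,241.00 − R$2,600.00) = R$127.40 + 13.9% × R$4,641.00 = R$772.50
Territorial Income Tax (Married): taxable = R$7,241.00
  R$740.80 + 35.7% × (R$7,241.00 − R$4,000.00) = R$740.80 + 35.7% × R$3,241.00 = R$1,897.84
Difference: |R$772.50 − R$1,897.84| = R$1,125.34 (higher under Married)

R$1,125.34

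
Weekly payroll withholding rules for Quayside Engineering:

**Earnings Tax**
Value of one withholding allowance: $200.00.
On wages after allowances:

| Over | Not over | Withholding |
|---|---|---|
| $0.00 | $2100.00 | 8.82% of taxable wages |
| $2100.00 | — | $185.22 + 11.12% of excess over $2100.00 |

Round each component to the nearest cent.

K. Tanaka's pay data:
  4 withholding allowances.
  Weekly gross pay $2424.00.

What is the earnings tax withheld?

Earnings Tax: taxable = $2424.00 − 4×$200.00 = $1624.00
  8.82% × $1624.00 = $143.24

$143.24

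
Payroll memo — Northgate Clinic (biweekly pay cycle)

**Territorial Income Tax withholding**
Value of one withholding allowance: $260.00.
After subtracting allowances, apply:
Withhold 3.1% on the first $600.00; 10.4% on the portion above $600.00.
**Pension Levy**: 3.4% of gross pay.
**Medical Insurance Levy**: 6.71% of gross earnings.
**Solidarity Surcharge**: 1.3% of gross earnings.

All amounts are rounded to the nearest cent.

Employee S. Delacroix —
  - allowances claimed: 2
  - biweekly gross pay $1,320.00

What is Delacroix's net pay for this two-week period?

Territorial Income Tax: taxable = $1,320.00 − 2×$260.00 = $800.00
  $18.60 + 10.4% × ($800.00 − $600.00) = $18.60 + 10.4% × $200.00 = $39.40
Pension Levy: 3.4% × $1,320.00 = $44.88
Medical Insurance Levy: 6.71% × $1,320.00 = $88.57
Solidarity Surcharge: 1.3% × $1,320.00 = $17.16
Total withheld: $39.40 + $44.88 + $88.57 + $17.16 = $190.01
Net pay: $1,320.00 − $190.01 = $1,129.99

$1,129.99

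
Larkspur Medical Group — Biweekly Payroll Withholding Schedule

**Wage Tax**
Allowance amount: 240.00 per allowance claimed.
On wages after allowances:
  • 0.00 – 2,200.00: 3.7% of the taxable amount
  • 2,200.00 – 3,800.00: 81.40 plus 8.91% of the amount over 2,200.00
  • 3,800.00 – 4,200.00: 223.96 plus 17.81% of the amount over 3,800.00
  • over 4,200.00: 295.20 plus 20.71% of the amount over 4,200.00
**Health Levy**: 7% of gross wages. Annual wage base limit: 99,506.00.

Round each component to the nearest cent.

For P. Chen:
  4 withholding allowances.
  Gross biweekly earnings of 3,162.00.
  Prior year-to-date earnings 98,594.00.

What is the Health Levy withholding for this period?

63.84

Health Levy: cap 99,506.00 − YTD 98,594.00 = 912.00 subject; 7% × 912.00 = 63.84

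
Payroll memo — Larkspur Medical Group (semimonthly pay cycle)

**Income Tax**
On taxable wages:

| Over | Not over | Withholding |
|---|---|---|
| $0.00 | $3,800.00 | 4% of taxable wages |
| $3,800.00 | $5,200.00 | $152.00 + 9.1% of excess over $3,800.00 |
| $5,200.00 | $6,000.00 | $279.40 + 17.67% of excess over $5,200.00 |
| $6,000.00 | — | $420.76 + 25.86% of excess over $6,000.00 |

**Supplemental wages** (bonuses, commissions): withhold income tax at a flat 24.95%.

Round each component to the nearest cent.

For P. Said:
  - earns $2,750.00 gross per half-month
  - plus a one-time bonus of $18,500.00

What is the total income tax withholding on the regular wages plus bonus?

Income Tax: taxable = $2,750.00
  4% × $2,750.00 = $110.00
Supplemental (24.95% flat on bonus): 24.95% × $18,500.00 = $4,615.75
Total income tax: $110.00 + $4,615.75 = $4,725.75

$4,725.75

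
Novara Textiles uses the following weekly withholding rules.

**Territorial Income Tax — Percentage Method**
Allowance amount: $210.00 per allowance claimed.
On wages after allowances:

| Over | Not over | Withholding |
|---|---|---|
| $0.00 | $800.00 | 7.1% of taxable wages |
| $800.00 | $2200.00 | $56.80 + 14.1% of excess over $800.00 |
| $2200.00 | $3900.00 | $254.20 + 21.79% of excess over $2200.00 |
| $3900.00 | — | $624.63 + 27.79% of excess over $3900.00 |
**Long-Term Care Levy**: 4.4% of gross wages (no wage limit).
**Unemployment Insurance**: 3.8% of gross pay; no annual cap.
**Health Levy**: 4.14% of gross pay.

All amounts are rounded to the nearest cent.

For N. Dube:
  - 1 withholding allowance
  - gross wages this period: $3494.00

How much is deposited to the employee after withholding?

$2572.44

Territorial Income Tax: taxable = $3494.00 − 1×$210.00 = $3284.00
  $254.20 + 21.79% × ($3284.00 − $2200.00) = $254.20 + 21.79% × $1084.00 = $490.40
Long-Term Care Levy: 4.4% × $3494.00 = $153.74
Unemployment Insurance: 3.8% × $3494.00 = $132.77
Health Levy: 4.14% × $3494.00 = $144.65
Total withheld: $490.40 + $153.74 + $132.77 + $144.65 = $921.56
Net pay: $3494.00 − $921.56 = $2572.44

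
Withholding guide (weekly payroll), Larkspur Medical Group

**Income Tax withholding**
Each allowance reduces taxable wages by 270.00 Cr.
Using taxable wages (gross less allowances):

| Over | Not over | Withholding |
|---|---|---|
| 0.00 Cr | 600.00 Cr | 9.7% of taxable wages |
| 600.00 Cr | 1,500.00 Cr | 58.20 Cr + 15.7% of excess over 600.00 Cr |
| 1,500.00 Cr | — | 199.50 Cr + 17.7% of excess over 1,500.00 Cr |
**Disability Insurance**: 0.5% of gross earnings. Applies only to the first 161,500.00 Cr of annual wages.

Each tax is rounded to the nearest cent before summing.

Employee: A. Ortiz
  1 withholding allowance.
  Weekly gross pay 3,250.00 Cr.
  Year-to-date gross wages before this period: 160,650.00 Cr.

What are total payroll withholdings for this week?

Income Tax: taxable = 3,250.00 Cr − 1×270.00 Cr = 2,980.00 Cr
  199.50 Cr + 17.7% × (2,980.00 Cr − 1,500.00 Cr) = 199.50 Cr + 17.7% × 1,480.00 Cr = 461.46 Cr
Disability Insurance: cap 161,500.00 Cr − YTD 160,650.00 Cr = 850.00 Cr subject; 0.5% × 850.00 Cr = 4.25 Cr
Total: 461.46 Cr + 4.25 Cr = 465.71 Cr

465.71 Cr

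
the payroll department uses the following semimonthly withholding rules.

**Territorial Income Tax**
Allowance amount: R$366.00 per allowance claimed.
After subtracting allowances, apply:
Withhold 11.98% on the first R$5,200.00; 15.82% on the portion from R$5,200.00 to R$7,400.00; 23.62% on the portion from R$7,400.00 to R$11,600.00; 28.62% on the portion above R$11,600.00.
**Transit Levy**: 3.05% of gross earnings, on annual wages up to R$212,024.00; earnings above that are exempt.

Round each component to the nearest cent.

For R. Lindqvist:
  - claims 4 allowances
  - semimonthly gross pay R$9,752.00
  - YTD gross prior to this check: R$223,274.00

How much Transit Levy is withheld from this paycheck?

R$0.00

Transit Levy: YTD R$223,274.00 ≥ cap R$212,024.00 → R$0.00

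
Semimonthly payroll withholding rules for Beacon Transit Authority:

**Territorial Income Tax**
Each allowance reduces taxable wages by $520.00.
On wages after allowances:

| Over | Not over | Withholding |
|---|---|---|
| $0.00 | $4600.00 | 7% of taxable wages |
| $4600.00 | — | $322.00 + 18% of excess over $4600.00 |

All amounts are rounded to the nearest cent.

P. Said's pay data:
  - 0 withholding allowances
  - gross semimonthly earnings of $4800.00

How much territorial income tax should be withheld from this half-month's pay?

Territorial Income Tax: taxable = $4800.00
  $322.00 + 18% × ($4800.00 − $4600.00) = $322.00 + 18% × $200.00 = $358.00

$358.00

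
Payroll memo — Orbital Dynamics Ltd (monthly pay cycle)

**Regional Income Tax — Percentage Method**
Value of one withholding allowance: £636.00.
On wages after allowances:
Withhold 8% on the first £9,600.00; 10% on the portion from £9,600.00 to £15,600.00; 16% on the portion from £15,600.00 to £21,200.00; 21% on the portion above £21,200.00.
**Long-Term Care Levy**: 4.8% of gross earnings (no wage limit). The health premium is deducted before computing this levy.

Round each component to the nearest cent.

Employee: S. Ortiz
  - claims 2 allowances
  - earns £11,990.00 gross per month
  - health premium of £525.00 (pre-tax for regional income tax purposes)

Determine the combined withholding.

Regional Income Tax: taxable = £11,990.00 − £525.00 − 2×£636.00 = £10,193.00
  £768.00 + 10% × (£10,193.00 − £9,600.00) = £768.00 + 10% × £593.00 = £827.30
Long-Term Care Levy: 4.8% × £11,465.00 = £550.32
Total: £827.30 + £550.32 = £1,377.62

£1,377.62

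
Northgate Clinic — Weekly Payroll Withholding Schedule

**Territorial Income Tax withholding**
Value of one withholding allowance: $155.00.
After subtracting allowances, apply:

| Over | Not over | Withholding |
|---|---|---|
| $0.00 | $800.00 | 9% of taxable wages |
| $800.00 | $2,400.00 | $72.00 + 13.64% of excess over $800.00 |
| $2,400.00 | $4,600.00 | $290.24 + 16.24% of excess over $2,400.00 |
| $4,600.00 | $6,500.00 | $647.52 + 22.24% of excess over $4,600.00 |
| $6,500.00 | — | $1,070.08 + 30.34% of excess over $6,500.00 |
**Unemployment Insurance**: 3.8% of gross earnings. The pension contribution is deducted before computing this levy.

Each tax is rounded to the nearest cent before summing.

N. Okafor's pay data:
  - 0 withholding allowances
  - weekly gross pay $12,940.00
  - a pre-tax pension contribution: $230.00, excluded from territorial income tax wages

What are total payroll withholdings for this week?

Territorial Income Tax: taxable = $12,940.00 − $230.00 = $12,710.00
  $1,070.08 + 30.34% × ($12,710.00 − $6,500.00) = $1,070.08 + 30.34% × $6,210.00 = $2,954.19
Unemployment Insurance: 3.8% × $12,710.00 = $482.98
Total: $2,954.19 + $482.98 = $3,437.17

$3,437.17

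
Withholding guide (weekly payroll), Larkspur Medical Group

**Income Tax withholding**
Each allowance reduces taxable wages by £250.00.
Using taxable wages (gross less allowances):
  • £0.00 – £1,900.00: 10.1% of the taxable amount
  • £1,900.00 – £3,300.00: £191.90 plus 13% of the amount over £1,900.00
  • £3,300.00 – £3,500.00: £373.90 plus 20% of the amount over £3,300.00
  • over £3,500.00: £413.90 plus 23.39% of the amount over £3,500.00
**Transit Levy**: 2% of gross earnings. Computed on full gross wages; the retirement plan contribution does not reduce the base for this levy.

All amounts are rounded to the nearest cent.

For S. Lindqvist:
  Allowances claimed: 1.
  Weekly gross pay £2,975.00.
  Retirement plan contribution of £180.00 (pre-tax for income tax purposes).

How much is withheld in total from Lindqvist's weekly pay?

Income Tax: taxable = £2,975.00 − £180.00 − 1×£250.00 = £2,545.00
  £191.90 + 13% × (£2,545.00 − £1,900.00) = £191.90 + 13% × £645.00 = £275.75
Transit Levy: 2% × £2,975.00 = £59.50
Total: £275.75 + £59.50 = £335.25

£335.25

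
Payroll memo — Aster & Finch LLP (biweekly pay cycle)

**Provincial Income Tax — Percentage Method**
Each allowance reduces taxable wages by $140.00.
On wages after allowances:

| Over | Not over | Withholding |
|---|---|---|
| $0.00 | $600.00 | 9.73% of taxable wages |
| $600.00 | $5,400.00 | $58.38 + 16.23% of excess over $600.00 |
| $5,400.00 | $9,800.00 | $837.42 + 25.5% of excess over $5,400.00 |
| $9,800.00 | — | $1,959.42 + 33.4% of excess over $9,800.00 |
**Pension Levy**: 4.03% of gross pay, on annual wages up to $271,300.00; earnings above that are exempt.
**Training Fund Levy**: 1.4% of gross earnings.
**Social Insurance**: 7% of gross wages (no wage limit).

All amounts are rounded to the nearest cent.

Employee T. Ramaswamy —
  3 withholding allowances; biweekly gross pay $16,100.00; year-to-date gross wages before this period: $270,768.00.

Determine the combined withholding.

$5,297.18

Provincial Income Tax: taxable = $16,100.00 − 3×$140.00 = $15,680.00
  $1,959.42 + 33.4% × ($15,680.00 − $9,800.00) = $1,959.42 + 33.4% × $5,880.00 = $3,923.34
Pension Levy: cap $271,300.00 − YTD $270,768.00 = $532.00 subject; 4.03% × $532.00 = $21.44
Training Fund Levy: 1.4% × $16,100.00 = $225.40
Social Insurance: 7% × $16,100.00 = $1,127.00
Total: $3,923.34 + $21.44 + $225.40 + $1,127.00 = $5,297.18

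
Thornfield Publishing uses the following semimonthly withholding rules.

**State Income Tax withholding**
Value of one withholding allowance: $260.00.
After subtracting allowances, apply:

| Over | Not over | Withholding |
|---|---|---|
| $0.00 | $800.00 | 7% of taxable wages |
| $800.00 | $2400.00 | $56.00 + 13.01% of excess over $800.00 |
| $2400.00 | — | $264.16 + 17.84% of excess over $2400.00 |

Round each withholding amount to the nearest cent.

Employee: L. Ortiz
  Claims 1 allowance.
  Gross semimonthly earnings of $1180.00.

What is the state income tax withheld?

State Income Tax: taxable = $1180.00 − 1×$260.00 = $920.00
  $56.00 + 13.01% × ($920.00 − $800.00) = $56.00 + 13.01% × $120.00 = $71.61

$71.61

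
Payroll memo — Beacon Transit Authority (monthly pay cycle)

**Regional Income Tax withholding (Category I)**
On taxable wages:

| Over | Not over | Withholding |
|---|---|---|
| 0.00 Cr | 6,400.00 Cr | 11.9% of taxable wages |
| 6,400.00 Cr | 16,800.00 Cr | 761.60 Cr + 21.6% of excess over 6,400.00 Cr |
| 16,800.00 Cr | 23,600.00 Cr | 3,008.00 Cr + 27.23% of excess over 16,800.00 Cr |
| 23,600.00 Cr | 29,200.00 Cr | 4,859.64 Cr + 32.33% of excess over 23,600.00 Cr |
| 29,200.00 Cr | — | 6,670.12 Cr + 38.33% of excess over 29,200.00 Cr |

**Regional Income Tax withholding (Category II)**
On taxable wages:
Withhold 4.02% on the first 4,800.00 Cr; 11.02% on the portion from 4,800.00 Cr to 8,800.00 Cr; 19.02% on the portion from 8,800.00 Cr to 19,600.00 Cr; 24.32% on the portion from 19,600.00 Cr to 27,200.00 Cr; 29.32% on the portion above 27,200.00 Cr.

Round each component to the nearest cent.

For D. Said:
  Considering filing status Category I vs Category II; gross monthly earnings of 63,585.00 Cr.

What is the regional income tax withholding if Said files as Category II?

15,204.32 Cr

Regional Income Tax (Category II): taxable = 63,585.00 Cr
  4,536.24 Cr + 29.32% × (63,585.00 Cr − 27,200.00 Cr) = 4,536.24 Cr + 29.32% × 36,385.00 Cr = 15,204.32 Cr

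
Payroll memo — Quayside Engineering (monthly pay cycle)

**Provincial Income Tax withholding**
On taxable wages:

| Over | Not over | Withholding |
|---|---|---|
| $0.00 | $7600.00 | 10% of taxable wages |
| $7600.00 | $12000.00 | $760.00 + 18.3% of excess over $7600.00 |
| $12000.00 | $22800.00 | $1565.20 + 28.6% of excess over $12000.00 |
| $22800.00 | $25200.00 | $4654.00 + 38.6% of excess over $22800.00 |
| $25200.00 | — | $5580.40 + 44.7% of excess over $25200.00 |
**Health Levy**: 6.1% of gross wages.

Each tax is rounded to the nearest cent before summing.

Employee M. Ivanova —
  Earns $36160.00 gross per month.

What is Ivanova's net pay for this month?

Provincial Income Tax: taxable = $36160.00
  $5580.40 + 44.7% × ($36160.00 − $25200.00) = $5580.40 + 44.7% × $10960.00 = $10479.52
Health Levy: 6.1% × $36160.00 = $2205.76
Total withheld: $10479.52 + $2205.76 = $12685.28
Net pay: $36160.00 − $12685.28 = $23474.72

$23474.72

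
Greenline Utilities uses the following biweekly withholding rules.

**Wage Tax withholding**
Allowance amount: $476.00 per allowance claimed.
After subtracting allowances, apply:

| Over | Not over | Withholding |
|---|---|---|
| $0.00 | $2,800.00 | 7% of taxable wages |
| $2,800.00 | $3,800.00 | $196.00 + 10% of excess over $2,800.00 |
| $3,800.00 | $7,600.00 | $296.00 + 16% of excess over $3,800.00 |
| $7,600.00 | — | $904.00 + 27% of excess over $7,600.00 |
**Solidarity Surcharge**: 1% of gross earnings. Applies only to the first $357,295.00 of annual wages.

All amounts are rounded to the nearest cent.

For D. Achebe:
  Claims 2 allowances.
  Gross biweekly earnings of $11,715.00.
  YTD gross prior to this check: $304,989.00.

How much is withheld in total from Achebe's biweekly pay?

$1,875.16

Wage Tax: taxable = $11,715.00 − 2×$476.00 = $10,763.00
  $904.00 + 27% × ($10,763.00 − $7,600.00) = $904.00 + 27% × $3,163.00 = $1,758.01
Solidarity Surcharge: 1% × $11,715.00 = $117.15
Total: $1,758.01 + $117.15 = $1,875.16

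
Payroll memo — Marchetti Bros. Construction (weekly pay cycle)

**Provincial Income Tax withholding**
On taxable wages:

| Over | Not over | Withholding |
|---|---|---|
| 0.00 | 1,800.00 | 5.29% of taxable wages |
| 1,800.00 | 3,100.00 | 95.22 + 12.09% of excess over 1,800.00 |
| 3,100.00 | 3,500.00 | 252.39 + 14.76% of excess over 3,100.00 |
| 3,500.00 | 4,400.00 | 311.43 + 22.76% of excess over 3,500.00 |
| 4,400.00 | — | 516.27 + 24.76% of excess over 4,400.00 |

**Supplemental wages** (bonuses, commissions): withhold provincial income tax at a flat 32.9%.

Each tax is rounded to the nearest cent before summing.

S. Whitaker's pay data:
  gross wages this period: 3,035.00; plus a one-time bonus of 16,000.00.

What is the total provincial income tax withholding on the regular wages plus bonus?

Provincial Income Tax: taxable = 3,035.00
  95.22 + 12.09% × (3,035.00 − 1,800.00) = 95.22 + 12.09% × 1,235.00 = 244.53
Supplemental (32.9% flat on bonus): 32.9% × 16,000.00 = 5,264.00
Total provincial income tax: 244.53 + 5,264.00 = 5,508.53

5,508.53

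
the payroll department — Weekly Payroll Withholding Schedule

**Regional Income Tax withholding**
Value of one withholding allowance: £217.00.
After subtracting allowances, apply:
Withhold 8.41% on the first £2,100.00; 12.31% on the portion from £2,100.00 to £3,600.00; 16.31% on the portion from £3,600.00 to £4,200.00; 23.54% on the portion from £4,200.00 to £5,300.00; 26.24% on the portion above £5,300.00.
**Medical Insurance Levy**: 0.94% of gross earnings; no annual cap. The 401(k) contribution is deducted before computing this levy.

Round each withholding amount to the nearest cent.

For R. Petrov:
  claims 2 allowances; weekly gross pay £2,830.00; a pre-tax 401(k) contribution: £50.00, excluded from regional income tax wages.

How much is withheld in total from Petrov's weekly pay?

Regional Income Tax: taxable = £2,830.00 − £50.00 − 2×£217.00 = £2,346.00
  £176.61 + 12.31% × (£2,346.00 − £2,100.00) = £176.61 + 12.31% × £246.00 = £206.89
Medical Insurance Levy: 0.94% × £2,780.00 = £26.13
Total: £206.89 + £26.13 = £233.02

£233.02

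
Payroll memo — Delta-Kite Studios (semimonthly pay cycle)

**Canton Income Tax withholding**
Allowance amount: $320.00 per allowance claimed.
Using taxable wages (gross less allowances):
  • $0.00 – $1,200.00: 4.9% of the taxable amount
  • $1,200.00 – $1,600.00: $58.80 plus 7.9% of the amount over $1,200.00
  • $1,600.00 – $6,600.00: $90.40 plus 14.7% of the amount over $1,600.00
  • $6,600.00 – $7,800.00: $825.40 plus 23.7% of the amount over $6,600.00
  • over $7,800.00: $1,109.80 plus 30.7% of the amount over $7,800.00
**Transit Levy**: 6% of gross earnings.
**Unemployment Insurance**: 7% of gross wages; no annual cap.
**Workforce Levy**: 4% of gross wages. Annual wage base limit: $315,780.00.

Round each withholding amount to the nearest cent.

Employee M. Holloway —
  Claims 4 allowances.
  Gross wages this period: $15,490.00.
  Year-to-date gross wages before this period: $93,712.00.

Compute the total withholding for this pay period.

Canton Income Tax: taxable = $15,490.00 − 4×$320.00 = $14,210.00
  $1,109.80 + 30.7% × ($14,210.00 − $7,800.00) = $1,109.80 + 30.7% × $6,410.00 = $3,077.67
Transit Levy: 6% × $15,490.00 = $929.40
Unemployment Insurance: 7% × $15,490.00 = $1,084.30
Workforce Levy: 4% × $15,490.00 = $619.60
Total: $3,077.67 + $929.40 + $1,084.30 + $619.60 = $5,710.97

$5,710.97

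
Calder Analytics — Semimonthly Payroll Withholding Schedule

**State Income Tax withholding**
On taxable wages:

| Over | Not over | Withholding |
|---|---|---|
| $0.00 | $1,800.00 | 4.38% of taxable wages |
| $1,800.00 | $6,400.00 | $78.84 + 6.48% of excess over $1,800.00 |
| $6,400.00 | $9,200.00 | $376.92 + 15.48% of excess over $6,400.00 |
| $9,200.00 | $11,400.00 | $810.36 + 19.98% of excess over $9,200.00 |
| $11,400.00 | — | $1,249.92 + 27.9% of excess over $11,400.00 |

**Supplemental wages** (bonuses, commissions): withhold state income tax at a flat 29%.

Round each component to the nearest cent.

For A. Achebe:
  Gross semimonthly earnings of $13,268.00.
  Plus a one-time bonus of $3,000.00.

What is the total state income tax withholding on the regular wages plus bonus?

State Income Tax: taxable = $13,268.00
  $1,249.92 + 27.9% × ($13,268.00 − $11,400.00) = $1,249.92 + 27.9% × $1,868.00 = $1,771.09
Supplemental (29% flat on bonus): 29% × $3,000.00 = $870.00
Total state income tax: $1,771.09 + $870.00 = $2,641.09

$2,641.09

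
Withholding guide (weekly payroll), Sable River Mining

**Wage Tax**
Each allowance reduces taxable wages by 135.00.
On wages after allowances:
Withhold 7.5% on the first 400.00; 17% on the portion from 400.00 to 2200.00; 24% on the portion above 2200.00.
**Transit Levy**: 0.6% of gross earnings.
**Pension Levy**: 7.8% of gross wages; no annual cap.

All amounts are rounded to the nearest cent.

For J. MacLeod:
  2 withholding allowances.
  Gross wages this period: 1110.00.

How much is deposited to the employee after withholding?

911.96

Wage Tax: taxable = 1110.00 − 2×135.00 = 840.00
  30.00 + 17% × (840.00 − 400.00) = 30.00 + 17% × 440.00 = 104.80
Transit Levy: 0.6% × 1110.00 = 6.66
Pension Levy: 7.8% × 1110.00 = 86.58
Total withheld: 104.80 + 6.66 + 86.58 = 198.04
Net pay: 1110.00 − 198.04 = 911.96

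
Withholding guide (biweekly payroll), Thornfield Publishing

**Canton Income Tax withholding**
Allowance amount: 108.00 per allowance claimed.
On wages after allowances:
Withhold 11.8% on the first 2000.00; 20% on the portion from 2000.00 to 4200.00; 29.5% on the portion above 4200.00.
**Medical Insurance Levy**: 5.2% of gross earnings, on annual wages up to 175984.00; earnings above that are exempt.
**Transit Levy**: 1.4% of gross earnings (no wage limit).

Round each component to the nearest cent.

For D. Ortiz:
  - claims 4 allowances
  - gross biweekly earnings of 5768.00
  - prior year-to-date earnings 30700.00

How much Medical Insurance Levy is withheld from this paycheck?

Medical Insurance Levy: 5.2% × 5768.00 = 299.94

299.94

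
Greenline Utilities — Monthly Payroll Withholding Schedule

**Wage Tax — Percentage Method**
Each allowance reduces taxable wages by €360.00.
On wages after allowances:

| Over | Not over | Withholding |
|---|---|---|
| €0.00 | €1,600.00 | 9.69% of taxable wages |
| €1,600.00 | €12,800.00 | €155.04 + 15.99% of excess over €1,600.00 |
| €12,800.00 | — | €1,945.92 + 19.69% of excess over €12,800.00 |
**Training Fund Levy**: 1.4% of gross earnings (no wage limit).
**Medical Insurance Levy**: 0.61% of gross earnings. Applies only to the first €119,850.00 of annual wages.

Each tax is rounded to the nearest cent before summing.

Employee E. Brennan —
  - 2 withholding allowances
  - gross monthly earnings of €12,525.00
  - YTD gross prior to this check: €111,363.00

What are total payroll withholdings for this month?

Wage Tax: taxable = €12,525.00 − 2×€360.00 = €11,805.00
  €155.04 + 15.99% × (€11,805.00 − €1,600.00) = €155.04 + 15.99% × €10,205.00 = €1,786.82
Training Fund Levy: 1.4% × €12,525.00 = €175.35
Medical Insurance Levy: cap €119,850.00 − YTD €111,363.00 = €8,487.00 subject; 0.61% × €8,487.00 = €51.77
Total: €1,786.82 + €175.35 + €51.77 = €2,013.94

€2,013.94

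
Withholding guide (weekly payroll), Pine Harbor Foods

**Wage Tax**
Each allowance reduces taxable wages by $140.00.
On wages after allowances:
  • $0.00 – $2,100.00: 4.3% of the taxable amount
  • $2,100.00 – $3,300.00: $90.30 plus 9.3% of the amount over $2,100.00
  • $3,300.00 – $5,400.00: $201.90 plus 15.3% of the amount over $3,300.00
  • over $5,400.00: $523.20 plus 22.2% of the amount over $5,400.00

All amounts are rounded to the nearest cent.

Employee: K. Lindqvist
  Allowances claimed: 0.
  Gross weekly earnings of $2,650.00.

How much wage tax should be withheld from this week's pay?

Wage Tax: taxable = $2,650.00
  $90.30 + 9.3% × ($2,650.00 − $2,100.00) = $90.30 + 9.3% × $550.00 = $141.45

$141.45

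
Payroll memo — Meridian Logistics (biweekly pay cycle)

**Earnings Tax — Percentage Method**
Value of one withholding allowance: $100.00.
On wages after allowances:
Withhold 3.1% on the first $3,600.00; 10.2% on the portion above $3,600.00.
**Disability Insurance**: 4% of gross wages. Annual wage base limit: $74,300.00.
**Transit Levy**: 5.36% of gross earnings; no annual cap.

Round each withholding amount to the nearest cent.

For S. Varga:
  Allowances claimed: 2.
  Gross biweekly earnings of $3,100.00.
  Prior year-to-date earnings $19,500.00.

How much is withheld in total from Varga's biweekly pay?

$380.06

Earnings Tax: taxable = $3,100.00 − 2×$100.00 = $2,900.00
  3.1% × $2,900.00 = $89.90
Disability Insurance: 4% × $3,100.00 = $124.00
Transit Levy: 5.36% × $3,100.00 = $166.16
Total: $89.90 + $124.00 + $166.16 = $380.06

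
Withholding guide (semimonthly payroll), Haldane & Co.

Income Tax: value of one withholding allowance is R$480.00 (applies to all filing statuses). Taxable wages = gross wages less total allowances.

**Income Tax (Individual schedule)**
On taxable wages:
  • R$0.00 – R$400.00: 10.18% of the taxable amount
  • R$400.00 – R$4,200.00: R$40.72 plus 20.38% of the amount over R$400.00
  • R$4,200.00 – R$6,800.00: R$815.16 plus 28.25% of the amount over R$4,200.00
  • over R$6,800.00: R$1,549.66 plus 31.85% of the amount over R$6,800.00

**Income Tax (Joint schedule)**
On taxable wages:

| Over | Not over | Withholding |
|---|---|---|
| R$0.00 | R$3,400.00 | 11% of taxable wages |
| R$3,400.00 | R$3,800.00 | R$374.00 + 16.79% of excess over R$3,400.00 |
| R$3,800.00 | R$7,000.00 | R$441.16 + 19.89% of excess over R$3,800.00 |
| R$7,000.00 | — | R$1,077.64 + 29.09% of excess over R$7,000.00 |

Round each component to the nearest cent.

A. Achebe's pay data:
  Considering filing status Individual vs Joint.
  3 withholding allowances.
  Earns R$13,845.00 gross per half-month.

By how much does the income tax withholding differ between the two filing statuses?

Income Tax (Individual): taxable = R$13,845.00 − 3×R$480.00 = R$12,405.00
  R$1,549.66 + 31.85% × (R$12,405.00 − R$6,800.00) = R$1,549.66 + 31.85% × R$5,605.00 = R$3,334.85
Income Tax (Joint): taxable = R$13,845.00 − 3×R$480.00 = R$12,405.00
  R$1,077.64 + 29.09% × (R$12,405.00 − R$7,000.00) = R$1,077.64 + 29.09% × R$5,405.00 = R$2,649.95
Difference: |R$3,334.85 − R$2,649.95| = R$684.90 (higher under Individual)

R$684.90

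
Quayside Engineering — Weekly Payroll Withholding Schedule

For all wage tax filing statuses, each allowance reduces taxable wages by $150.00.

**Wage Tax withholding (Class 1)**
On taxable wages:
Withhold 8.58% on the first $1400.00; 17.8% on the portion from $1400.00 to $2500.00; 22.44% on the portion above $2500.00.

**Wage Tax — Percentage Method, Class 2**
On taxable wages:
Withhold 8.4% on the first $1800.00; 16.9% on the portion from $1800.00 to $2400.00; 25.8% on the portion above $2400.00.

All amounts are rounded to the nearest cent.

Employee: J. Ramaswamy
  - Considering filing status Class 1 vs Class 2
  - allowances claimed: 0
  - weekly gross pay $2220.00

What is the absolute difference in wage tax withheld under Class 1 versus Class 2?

$43.90

Wage Tax (Class 1): taxable = $2220.00
  $120.12 + 17.8% × ($2220.00 − $1400.00) = $120.12 + 17.8% × $820.00 = $266.08
Wage Tax (Class 2): taxable = $2220.00
  $151.20 + 16.9% × ($2220.00 − $1800.00) = $151.20 + 16.9% × $420.00 = $222.18
Difference: |$266.08 − $222.18| = $43.90 (higher under Class 1)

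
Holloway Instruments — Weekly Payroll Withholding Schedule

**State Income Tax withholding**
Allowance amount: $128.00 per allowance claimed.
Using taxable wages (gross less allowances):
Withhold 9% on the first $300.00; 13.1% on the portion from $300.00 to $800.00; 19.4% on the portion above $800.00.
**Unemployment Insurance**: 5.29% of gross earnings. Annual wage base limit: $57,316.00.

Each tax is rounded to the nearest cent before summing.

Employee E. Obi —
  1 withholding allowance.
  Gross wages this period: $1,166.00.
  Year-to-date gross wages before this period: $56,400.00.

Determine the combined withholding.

State Income Tax: taxable = $1,166.00 − 1×$128.00 = $1,038.00
  $92.50 + 19.4% × ($1,038.00 − $800.00) = $92.50 + 19.4% × $238.00 = $138.67
Unemployment Insurance: cap $57,316.00 − YTD $56,400.00 = $916.00 subject; 5.29% × $916.00 = $48.46
Total: $138.67 + $48.46 = $187.13

$187.13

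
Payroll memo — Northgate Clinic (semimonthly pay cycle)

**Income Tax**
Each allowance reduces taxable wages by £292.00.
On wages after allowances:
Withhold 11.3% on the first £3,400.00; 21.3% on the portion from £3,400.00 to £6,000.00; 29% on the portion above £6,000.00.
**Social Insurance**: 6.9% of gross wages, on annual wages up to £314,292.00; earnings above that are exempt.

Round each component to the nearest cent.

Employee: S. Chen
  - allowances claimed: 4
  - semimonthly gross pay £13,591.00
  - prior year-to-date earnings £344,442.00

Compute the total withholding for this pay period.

Income Tax: taxable = £13,591.00 − 4×£292.00 = £12,423.00
  £938.00 + 29% × (£12,423.00 − £6,000.00) = £938.00 + 29% × £6,423.00 = £2,800.67
Social Insurance: YTD £344,442.00 ≥ cap £314,292.00 → £0.00
Total: £2,800.67 + £0.00 = £2,800.67

£2,800.67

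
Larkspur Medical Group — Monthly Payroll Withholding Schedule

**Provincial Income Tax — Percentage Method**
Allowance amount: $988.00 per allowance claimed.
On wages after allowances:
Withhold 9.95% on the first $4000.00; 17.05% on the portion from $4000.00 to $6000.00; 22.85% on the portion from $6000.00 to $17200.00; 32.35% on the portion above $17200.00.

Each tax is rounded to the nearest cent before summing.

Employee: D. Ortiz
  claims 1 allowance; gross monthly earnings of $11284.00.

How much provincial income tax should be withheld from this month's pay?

Provincial Income Tax: taxable = $11284.00 − 1×$988.00 = $10296.00
  $739.00 + 22.85% × ($10296.00 − $6000.00) = $739.00 + 22.85% × $4296.00 = $1720.64

$1720.64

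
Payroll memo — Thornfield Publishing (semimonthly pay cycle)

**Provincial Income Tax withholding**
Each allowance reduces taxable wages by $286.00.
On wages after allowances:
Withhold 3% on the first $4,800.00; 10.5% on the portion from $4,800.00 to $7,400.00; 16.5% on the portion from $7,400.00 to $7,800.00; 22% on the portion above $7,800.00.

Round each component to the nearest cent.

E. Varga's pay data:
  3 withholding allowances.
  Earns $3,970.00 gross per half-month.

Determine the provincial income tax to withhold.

$93.36

Provincial Income Tax: taxable = $3,970.00 − 3×$286.00 = $3,112.00
  3% × $3,112.00 = $93.36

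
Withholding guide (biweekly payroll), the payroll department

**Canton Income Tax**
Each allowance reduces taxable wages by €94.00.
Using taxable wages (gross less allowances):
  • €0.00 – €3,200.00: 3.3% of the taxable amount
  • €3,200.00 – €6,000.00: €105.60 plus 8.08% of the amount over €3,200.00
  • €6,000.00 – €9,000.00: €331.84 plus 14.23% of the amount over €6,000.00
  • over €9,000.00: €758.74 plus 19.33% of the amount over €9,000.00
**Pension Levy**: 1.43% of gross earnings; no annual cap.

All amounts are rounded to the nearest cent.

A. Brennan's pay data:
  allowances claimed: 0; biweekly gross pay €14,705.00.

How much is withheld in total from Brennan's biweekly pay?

€2,071.80

Canton Income Tax: taxable = €14,705.00
  €758.74 + 19.33% × (€14,705.00 − €9,000.00) = €758.74 + 19.33% × €5,705.00 = €1,861.52
Pension Levy: 1.43% × €14,705.00 = €210.28
Total: €1,861.52 + €210.28 = €2,071.80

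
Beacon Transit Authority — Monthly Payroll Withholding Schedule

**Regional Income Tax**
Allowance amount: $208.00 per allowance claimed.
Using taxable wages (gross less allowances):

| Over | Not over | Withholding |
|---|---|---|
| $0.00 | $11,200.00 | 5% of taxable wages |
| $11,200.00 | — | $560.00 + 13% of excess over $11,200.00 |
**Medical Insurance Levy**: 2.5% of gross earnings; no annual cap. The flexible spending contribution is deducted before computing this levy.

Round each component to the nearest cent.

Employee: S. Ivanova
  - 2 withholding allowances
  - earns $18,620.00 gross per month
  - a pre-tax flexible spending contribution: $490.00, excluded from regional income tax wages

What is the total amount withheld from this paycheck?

Regional Income Tax: taxable = $18,620.00 − $490.00 − 2×$208.00 = $17,714.00
  $560.00 + 13% × ($17,714.00 − $11,200.00) = $560.00 + 13% × $6,514.00 = $1,406.82
Medical Insurance Levy: 2.5% × $18,130.00 = $453.25
Total: $1,406.82 + $453.25 = $1,860.07

$1,860.07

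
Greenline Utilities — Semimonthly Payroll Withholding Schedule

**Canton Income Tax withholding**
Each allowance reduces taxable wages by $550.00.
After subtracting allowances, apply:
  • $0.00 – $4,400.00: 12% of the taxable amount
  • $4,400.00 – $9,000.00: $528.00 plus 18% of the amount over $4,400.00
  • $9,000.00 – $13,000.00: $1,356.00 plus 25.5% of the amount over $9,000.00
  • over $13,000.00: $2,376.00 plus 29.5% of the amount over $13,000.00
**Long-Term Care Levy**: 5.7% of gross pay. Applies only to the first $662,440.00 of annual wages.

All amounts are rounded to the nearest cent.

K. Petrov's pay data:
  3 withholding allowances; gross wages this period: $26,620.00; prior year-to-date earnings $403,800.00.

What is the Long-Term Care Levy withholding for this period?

Long-Term Care Levy: 5.7% × $26,620.00 = $1,517.34

$1,517.34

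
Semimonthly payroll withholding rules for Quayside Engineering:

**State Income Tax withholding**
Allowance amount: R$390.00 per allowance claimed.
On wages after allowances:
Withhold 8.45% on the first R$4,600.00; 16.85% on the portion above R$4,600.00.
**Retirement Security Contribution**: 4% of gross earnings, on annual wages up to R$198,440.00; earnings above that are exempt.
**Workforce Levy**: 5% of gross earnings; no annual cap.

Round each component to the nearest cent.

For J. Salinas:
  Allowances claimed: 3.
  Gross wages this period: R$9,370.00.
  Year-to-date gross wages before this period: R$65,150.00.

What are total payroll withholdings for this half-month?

State Income Tax: taxable = R$9,370.00 − 3×R$390.00 = R$8,200.00
  R$388.70 + 16.85% × (R$8,200.00 − R$4,600.00) = R$388.70 + 16.85% × R$3,600.00 = R$995.30
Retirement Security Contribution: 4% × R$9,370.00 = R$374.80
Workforce Levy: 5% × R$9,370.00 = R$468.50
Total: R$995.30 + R$374.80 + R$468.50 = R$1,838.60

R$1,838.60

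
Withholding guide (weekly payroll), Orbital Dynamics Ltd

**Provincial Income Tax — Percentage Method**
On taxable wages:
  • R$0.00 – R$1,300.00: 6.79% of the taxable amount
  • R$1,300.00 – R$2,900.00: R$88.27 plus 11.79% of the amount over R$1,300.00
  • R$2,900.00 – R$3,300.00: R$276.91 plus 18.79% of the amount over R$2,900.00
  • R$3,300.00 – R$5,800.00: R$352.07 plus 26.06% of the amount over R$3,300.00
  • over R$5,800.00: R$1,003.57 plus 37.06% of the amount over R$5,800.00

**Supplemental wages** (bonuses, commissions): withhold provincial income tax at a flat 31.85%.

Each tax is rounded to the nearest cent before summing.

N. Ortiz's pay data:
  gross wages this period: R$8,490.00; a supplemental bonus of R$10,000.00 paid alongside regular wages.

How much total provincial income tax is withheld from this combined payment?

Provincial Income Tax: taxable = R$8,490.00
  R$1,003.57 + 37.06% × (R$8,490.00 − R$5,800.00) = R$1,003.57 + 37.06% × R$2,690.00 = R$2,000.48
Supplemental (31.85% flat on bonus): 31.85% × R$10,000.00 = R$3,185.00
Total provincial income tax: R$2,000.48 + R$3,185.00 = R$5,185.48

R$5,185.48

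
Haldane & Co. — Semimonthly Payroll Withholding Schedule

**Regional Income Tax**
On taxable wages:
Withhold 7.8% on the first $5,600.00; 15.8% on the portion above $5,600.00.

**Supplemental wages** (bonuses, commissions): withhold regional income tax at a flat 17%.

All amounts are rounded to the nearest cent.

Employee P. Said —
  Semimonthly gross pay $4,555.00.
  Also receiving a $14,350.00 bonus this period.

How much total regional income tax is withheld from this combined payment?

Regional Income Tax: taxable = $4,555.00
  7.8% × $4,555.00 = $355.29
Supplemental (17% flat on bonus): 17% × $14,350.00 = $2,439.50
Total regional income tax: $355.29 + $2,439.50 = $2,794.79

$2,794.79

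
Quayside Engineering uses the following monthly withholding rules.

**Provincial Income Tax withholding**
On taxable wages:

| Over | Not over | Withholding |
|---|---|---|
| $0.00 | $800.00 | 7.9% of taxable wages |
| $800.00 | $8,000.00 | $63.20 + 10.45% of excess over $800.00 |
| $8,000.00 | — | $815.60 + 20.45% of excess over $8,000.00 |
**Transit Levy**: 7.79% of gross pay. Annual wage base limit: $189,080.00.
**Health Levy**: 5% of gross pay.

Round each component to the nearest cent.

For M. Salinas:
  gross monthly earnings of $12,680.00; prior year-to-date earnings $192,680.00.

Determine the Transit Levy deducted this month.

$0.00

Transit Levy: YTD $192,680.00 ≥ cap $189,080.00 → $0.00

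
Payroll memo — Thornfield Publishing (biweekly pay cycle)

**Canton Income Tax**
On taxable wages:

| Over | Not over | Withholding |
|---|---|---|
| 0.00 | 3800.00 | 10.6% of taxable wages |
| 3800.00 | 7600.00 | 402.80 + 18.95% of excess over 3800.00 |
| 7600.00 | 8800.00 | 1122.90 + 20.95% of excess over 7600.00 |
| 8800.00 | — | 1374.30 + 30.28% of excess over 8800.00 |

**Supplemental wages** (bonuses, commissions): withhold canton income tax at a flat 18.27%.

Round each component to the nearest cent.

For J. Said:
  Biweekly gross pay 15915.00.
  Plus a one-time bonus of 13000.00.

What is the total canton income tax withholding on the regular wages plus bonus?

Canton Income Tax: taxable = 15915.00
  1374.30 + 30.28% × (15915.00 − 8800.00) = 1374.30 + 30.28% × 7115.00 = 3528.72
Supplemental (18.27% flat on bonus): 18.27% × 13000.00 = 2375.10
Total canton income tax: 3528.72 + 2375.10 = 5903.82

5903.82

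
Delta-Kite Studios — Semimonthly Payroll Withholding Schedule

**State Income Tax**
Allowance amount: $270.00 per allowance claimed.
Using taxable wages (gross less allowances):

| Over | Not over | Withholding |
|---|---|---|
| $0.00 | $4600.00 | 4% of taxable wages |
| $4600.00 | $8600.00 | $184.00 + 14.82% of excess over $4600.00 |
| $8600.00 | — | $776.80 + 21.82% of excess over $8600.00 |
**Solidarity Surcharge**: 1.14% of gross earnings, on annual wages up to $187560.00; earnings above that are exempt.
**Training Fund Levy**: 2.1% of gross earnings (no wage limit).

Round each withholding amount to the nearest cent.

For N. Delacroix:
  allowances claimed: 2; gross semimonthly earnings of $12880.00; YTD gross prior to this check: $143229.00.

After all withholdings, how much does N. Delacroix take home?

State Income Tax: taxable = $12880.00 − 2×$270.00 = $12340.00
  $776.80 + 21.82% × ($12340.00 − $8600.00) = $776.80 + 21.82% × $3740.00 = $1592.87
Solidarity Surcharge: 1.14% × $12880.00 = $146.83
Training Fund Levy: 2.1% × $12880.00 = $270.48
Total withheld: $1592.87 + $146.83 + $270.48 = $2010.18
Net pay: $12880.00 − $2010.18 = $10869.82

$10869.82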